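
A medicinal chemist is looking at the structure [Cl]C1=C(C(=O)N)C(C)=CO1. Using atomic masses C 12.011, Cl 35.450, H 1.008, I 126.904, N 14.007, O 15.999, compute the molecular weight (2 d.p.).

159.57 g/mol

First, the molecular formula is C6H6ClNO2 (counting implicit H from valence).
  C: 6 × 12.011 = 72.066
  Cl: 1 × 35.450 = 35.450
  H: 6 × 1.008 = 6.048
  N: 1 × 14.007 = 14.007
  O: 2 × 15.999 = 31.998
Sum: 6×12.011 + 1×35.450 + 6×1.008 + 1×14.007 + 2×15.999 = 159.569 → 159.57 g/mol.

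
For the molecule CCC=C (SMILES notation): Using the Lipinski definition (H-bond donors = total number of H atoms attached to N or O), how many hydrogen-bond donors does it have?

0

Donors: find every N or O and count the H atoms it carries.
  (no N or O atoms present)
Lipinski HBD = 0.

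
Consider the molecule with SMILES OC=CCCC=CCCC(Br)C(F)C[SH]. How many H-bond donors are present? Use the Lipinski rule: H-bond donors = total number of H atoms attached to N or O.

1

Donors: find every N or O and count the H atoms it carries.
  atom 1 (O): bond orders sum to 1 → 1 H
Lipinski HBD = 1.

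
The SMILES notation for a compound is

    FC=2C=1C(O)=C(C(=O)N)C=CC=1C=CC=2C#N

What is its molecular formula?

Walk through each heavy atom and fill implicit hydrogens from standard valence (C 4, N 3, O 2, S 2, halogen 1):
  atom 1: F (halogen, monovalent) → 0 H
  atom 2: C, bond orders sum to 4 (valence 4) → 0 H
  atom 3: C, bond orders sum to 4 (valence 4) → 0 H
  atom 4: C, bond orders sum to 4 (valence 4) → 0 H
  atom 5: O, bond orders sum to 1 (valence 2) → 1 H
  atom 6: C, bond orders sum to 4 (valence 4) → 0 H
  atom 7: C, bond orders sum to 4 (valence 4) → 0 H
  atom 8: O, bond orders sum to 2 (valence 2) → 0 H
  atom 9: N, bond orders sum to 1 (valence 3) → 2 H
  atom 10: C, bond orders sum to 3 (valence 4) → 1 H
  atom 11: C, bond orders sum to 3 (valence 4) → 1 H
  atom 12: C, bond orders sum to 4 (valence 4) → 0 H
  atom 13: C, bond orders sum to 3 (valence 4) → 1 H
  atom 14: C, bond orders sum to 3 (valence 4) → 1 H
  atom 15: C, bond orders sum to 4 (valence 4) → 0 H
  atom 16: C, bond orders sum to 4 (valence 4) → 0 H
  atom 17: N, bond orders sum to 3 (valence 3) → 0 H
Totals → C:12, H:7, F:1, N:2, O:2.
In Hill order: C12H7FN2O2.

C12H7FN2O2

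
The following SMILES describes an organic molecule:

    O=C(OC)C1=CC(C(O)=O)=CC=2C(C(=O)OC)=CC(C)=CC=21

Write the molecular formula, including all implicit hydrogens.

Walk through each heavy atom and fill implicit hydrogens from standard valence (C 4, N 3, O 2, S 2, halogen 1):
  atom 1: O, bond orders sum to 2 (valence 2) → 0 H
  atom 2: C, bond orders sum to 4 (valence 4) → 0 H
  atom 3: O, bond orders sum to 2 (valence 2) → 0 H
  atom 4: C, bond orders sum to 1 (valence 4) → 3 H
  atom 5: C, bond orders sum to 4 (valence 4) → 0 H
  atom 6: C, bond orders sum to 3 (valence 4) → 1 H
  atom 7: C, bond orders sum to 4 (valence 4) → 0 H
  atom 8: C, bond orders sum to 4 (valence 4) → 0 H
  atom 9: O, bond orders sum to 1 (valence 2) → 1 H
  atom 10: O, bond orders sum to 2 (valence 2) → 0 H
  atom 11: C, bond orders sum to 3 (valence 4) → 1 H
  atom 12: C, bond orders sum to 4 (valence 4) → 0 H
  atom 13: C, bond orders sum to 4 (valence 4) → 0 H
  atom 14: C, bond orders sum to 4 (valence 4) → 0 H
  atom 15: O, bond orders sum to 2 (valence 2) → 0 H
  atom 16: O, bond orders sum to 2 (valence 2) → 0 H
  atom 17: C, bond orders sum to 1 (valence 4) → 3 H
  atom 18: C, bond orders sum to 3 (valence 4) → 1 H
  atom 19: C, bond orders sum to 4 (valence 4) → 0 H
  atom 20: C, bond orders sum to 1 (valence 4) → 3 H
  atom 21: C, bond orders sum to 3 (valence 4) → 1 H
  atom 22: C, bond orders sum to 4 (valence 4) → 0 H
Totals → C:16, H:14, O:6.
In Hill order: C16H14O6.

C16H14O6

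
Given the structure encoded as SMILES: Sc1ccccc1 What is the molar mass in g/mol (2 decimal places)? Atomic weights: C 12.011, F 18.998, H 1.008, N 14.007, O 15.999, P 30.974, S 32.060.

110.17 g/mol

First, the molecular formula is C6H6S (counting implicit H from valence).
  C: 6 × 12.011 = 72.066
  H: 6 × 1.008 = 6.048
  S: 1 × 32.060 = 32.060
Sum: 6×12.011 + 6×1.008 + 1×32.060 = 110.174 → 110.17 g/mol.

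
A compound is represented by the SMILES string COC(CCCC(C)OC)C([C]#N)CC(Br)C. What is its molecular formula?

Walk through each heavy atom and fill implicit hydrogens from standard valence (C 4, N 3, O 2, S 2, halogen 1):
  atom 1: C, bond orders sum to 1 (valence 4) → 3 H
  atom 2: O, bond orders sum to 2 (valence 2) → 0 H
  atom 3: C, bond orders sum to 3 (valence 4) → 1 H
  atom 4: C, bond orders sum to 2 (valence 4) → 2 H
  atom 5: C, bond orders sum to 2 (valence 4) → 2 H
  atom 6: C, bond orders sum to 2 (valence 4) → 2 H
  atom 7: C, bond orders sum to 3 (valence 4) → 1 H
  atom 8: C, bond orders sum to 1 (valence 4) → 3 H
  atom 9: O, bond orders sum to 2 (valence 2) → 0 H
  atom 10: C, bond orders sum to 1 (valence 4) → 3 H
  atom 11: C, bond orders sum to 3 (valence 4) → 1 H
  atom 12: C with explicit H count 0
  atom 13: N, bond orders sum to 3 (valence 3) → 0 H
  atom 14: C, bond orders sum to 2 (valence 4) → 2 H
  atom 15: C, bond orders sum to 3 (valence 4) → 1 H
  atom 16: Br (halogen, monovalent) → 0 H
  atom 17: C, bond orders sum to 1 (valence 4) → 3 H
Totals → C:13, H:24, Br:1, N:1, O:2.
In Hill order: C13H24BrNO2.

C13H24BrNO2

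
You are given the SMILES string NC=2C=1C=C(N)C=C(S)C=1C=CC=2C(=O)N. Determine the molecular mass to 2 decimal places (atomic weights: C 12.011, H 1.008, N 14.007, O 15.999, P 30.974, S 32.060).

First, the molecular formula is C11H11N3OS (counting implicit H from valence).
  C: 11 × 12.011 = 132.121
  H: 11 × 1.008 = 11.088
  N: 3 × 14.007 = 42.021
  O: 1 × 15.999 = 15.999
  S: 1 × 32.060 = 32.060
Sum: 11×12.011 + 11×1.008 + 3×14.007 + 1×15.999 + 1×32.060 = 233.289 → 233.29 g/mol.

233.29 g/mol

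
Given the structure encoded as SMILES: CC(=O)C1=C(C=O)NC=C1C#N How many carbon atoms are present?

Count every carbon token in the SMILES (each C, including those in ring-closure positions and inside branches).
Carbon count: 8.

8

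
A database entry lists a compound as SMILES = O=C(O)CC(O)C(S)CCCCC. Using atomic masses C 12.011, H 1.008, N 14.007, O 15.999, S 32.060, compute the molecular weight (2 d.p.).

206.30 g/mol

First, the molecular formula is C9H18O3S (counting implicit H from valence).
  C: 9 × 12.011 = 108.099
  H: 18 × 1.008 = 18.144
  O: 3 × 15.999 = 47.997
  S: 1 × 32.060 = 32.060
Sum: 9×12.011 + 18×1.008 + 3×15.999 + 1×32.060 = 206.300 → 206.30 g/mol.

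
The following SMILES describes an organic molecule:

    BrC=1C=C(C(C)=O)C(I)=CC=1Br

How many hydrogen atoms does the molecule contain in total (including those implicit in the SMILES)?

Walk through each heavy atom and fill implicit hydrogens from standard valence (C 4, N 3, O 2, S 2, halogen 1):
  atom 1: Br (halogen, monovalent) → 0 H
  atom 2: C, bond orders sum to 4 (valence 4) → 0 H
  atom 3: C, bond orders sum to 3 (valence 4) → 1 H
  atom 4: C, bond orders sum to 4 (valence 4) → 0 H
  atom 5: C, bond orders sum to 4 (valence 4) → 0 H
  atom 6: C, bond orders sum to 1 (valence 4) → 3 H
  atom 7: O, bond orders sum to 2 (valence 2) → 0 H
  atom 8: C, bond orders sum to 4 (valence 4) → 0 H
  atom 9: I (halogen, monovalent) → 0 H
  atom 10: C, bond orders sum to 3 (valence 4) → 1 H
  atom 11: C, bond orders sum to 4 (valence 4) → 0 H
  atom 12: Br (halogen, monovalent) → 0 H
Total hydrogens: 5.

5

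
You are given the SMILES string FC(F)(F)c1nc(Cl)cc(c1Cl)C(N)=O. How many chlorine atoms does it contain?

2

Scan the SMILES for Cl atoms (remember two-letter symbols like Cl and Br are single atoms).
Chlorine count: 2.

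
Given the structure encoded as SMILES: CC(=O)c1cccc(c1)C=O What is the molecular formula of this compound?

C9H8O2

Walk through each heavy atom and fill implicit hydrogens from standard valence (C 4, N 3, O 2, S 2, halogen 1); for lowercase aromatic atoms, an aromatic c carries 1 H when it has two neighbours and 0 H with three, and aromatic n carries 0 H:
  atom 1: C, bond orders sum to 1 (valence 4) → 3 H
  atom 2: C, bond orders sum to 4 (valence 4) → 0 H
  atom 3: O, bond orders sum to 2 (valence 2) → 0 H
  atom 4: aromatic c, 3 neighbours → 0 H
  atom 5: aromatic c, 2 neighbours → 1 H
  atom 6: aromatic c, 2 neighbours → 1 H
  atom 7: aromatic c, 2 neighbours → 1 H
  atom 8: aromatic c, 3 neighbours → 0 H
  atom 9: aromatic c, 2 neighbours → 1 H
  atom 10: C, bond orders sum to 3 (valence 4) → 1 H
  atom 11: O, bond orders sum to 2 (valence 2) → 0 H
Totals → C:9, H:8, O:2.
In Hill order: C9H8O2.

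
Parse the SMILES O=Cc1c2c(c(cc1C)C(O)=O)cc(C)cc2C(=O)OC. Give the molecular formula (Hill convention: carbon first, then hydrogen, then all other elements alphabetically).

Walk through each heavy atom and fill implicit hydrogens from standard valence (C 4, N 3, O 2, S 2, halogen 1); for lowercase aromatic atoms, an aromatic c carries 1 H when it has two neighbours and 0 H with three, and aromatic n carries 0 H:
  atom 1: O, bond orders sum to 2 (valence 2) → 0 H
  atom 2: C, bond orders sum to 3 (valence 4) → 1 H
  atom 3: aromatic c, 3 neighbours → 0 H
  atom 4: aromatic c, 3 neighbours → 0 H
  atom 5: aromatic c, 3 neighbours → 0 H
  atom 6: aromatic c, 3 neighbours → 0 H
  atom 7: aromatic c, 2 neighbours → 1 H
  atom 8: aromatic c, 3 neighbours → 0 H
  atom 9: C, bond orders sum to 1 (valence 4) → 3 H
  atom 10: C, bond orders sum to 4 (valence 4) → 0 H
  atom 11: O, bond orders sum to 1 (valence 2) → 1 H
  atom 12: O, bond orders sum to 2 (valence 2) → 0 H
  atom 13: aromatic c, 2 neighbours → 1 H
  atom 14: aromatic c, 3 neighbours → 0 H
  atom 15: C, bond orders sum to 1 (valence 4) → 3 H
  atom 16: aromatic c, 2 neighbours → 1 H
  atom 17: aromatic c, 3 neighbours → 0 H
  atom 18: C, bond orders sum to 4 (valence 4) → 0 H
  atom 19: O, bond orders sum to 2 (valence 2) → 0 H
  atom 20: O, bond orders sum to 2 (valence 2) → 0 H
  atom 21: C, bond orders sum to 1 (valence 4) → 3 H
Totals → C:16, H:14, O:5.
In Hill order: C16H14O5.

C16H14O5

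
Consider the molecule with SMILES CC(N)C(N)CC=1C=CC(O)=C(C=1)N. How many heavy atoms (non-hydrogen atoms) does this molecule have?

Every atom symbol written in the SMILES (organic subset) is one heavy atom; implicit H are not written.
Heavy atoms by element → C:10, N:3, O:1.
Total: 14.

14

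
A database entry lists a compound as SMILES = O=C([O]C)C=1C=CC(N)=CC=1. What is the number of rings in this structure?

In SMILES, each pair of matching ring-closure digits denotes one ring-closing bond; the number of such bonds equals the number of independent rings.
Ring-closure bonds here: 1.

1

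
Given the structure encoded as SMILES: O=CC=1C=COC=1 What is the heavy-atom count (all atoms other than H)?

7

Every atom symbol written in the SMILES (organic subset) is one heavy atom; implicit H are not written.
Heavy atoms by element → C:5, O:2.
Total: 7.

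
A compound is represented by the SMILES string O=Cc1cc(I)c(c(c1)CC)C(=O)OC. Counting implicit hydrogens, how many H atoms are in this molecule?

11

Walk through each heavy atom and fill implicit hydrogens from standard valence (C 4, N 3, O 2, S 2, halogen 1); for lowercase aromatic atoms, an aromatic c carries 1 H when it has two neighbours and 0 H with three, and aromatic n carries 0 H:
  atom 1: O, bond orders sum to 2 (valence 2) → 0 H
  atom 2: C, bond orders sum to 3 (valence 4) → 1 H
  atom 3: aromatic c, 3 neighbours → 0 H
  atom 4: aromatic c, 2 neighbours → 1 H
  atom 5: aromatic c, 3 neighbours → 0 H
  atom 6: I (halogen, monovalent) → 0 H
  atom 7: aromatic c, 3 neighbours → 0 H
  atom 8: aromatic c, 3 neighbours → 0 H
  atom 9: aromatic c, 2 neighbours → 1 H
  atom 10: C, bond orders sum to 2 (valence 4) → 2 H
  atom 11: C, bond orders sum to 1 (valence 4) → 3 H
  atom 12: C, bond orders sum to 4 (valence 4) → 0 H
  atom 13: O, bond orders sum to 2 (valence 2) → 0 H
  atom 14: O, bond orders sum to 2 (valence 2) → 0 H
  atom 15: C, bond orders sum to 1 (valence 4) → 3 H
Total hydrogens: 11.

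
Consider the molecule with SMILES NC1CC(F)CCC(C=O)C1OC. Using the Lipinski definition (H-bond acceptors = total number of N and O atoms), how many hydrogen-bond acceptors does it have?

3

N atoms: 1; O atoms: 2.
Lipinski HBA = 1 + 2 = 3.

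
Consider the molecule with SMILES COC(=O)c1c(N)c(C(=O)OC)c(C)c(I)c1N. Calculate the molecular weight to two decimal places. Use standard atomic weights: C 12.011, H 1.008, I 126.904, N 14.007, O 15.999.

First, the molecular formula is C11H13IN2O4 (counting implicit H from valence).
  C: 11 × 12.011 = 132.121
  H: 13 × 1.008 = 13.104
  I: 1 × 126.904 = 126.904
  N: 2 × 14.007 = 28.014
  O: 4 × 15.999 = 63.996
Sum: 11×12.011 + 13×1.008 + 1×126.904 + 2×14.007 + 4×15.999 = 364.139 → 364.14 g/mol.

364.14 g/mol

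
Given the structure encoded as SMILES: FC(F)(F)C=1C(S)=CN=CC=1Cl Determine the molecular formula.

Walk through each heavy atom and fill implicit hydrogens from standard valence (C 4, N 3, O 2, S 2, halogen 1):
  atom 1: F (halogen, monovalent) → 0 H
  atom 2: C, bond orders sum to 4 (valence 4) → 0 H
  atom 3: F (halogen, monovalent) → 0 H
  atom 4: F (halogen, monovalent) → 0 H
  atom 5: C, bond orders sum to 4 (valence 4) → 0 H
  atom 6: C, bond orders sum to 4 (valence 4) → 0 H
  atom 7: S, bond orders sum to 1 (valence 2) → 1 H
  atom 8: C, bond orders sum to 3 (valence 4) → 1 H
  atom 9: N, bond orders sum to 3 (valence 3) → 0 H
  atom 10: C, bond orders sum to 3 (valence 4) → 1 H
  atom 11: C, bond orders sum to 4 (valence 4) → 0 H
  atom 12: Cl (halogen, monovalent) → 0 H
Totals → C:6, H:3, Cl:1, F:3, N:1, S:1.

C6H3ClF3NS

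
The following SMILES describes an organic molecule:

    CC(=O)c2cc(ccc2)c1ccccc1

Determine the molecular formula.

C14H12O

Walk through each heavy atom and fill implicit hydrogens from standard valence (C 4, N 3, O 2, S 2, halogen 1); for lowercase aromatic atoms, an aromatic c carries 1 H when it has two neighbours and 0 H with three, and aromatic n carries 0 H:
  atom 1: C, bond orders sum to 1 (valence 4) → 3 H
  atom 2: C, bond orders sum to 4 (valence 4) → 0 H
  atom 3: O, bond orders sum to 2 (valence 2) → 0 H
  atom 4: aromatic c, 3 neighbours → 0 H
  atom 5: aromatic c, 2 neighbours → 1 H
  atom 6: aromatic c, 3 neighbours → 0 H
  atom 7: aromatic c, 2 neighbours → 1 H
  atom 8: aromatic c, 2 neighbours → 1 H
  atom 9: aromatic c, 2 neighbours → 1 H
  atom 10: aromatic c, 3 neighbours → 0 H
  atom 11: aromatic c, 2 neighbours → 1 H
  atom 12: aromatic c, 2 neighbours → 1 H
  atom 13: aromatic c, 2 neighbours → 1 H
  atom 14: aromatic c, 2 neighbours → 1 H
  atom 15: aromatic c, 2 neighbours → 1 H
Totals → C:14, H:12, O:1.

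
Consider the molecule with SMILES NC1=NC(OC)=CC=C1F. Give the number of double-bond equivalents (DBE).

Molecular formula: C6H7FN2O.
DoU = (2C + 2 + N − H − X) / 2, where X is the halogen count and O/S are ignored.
    = (2·6 + 2 + 2 − 7 − 1) / 2 = 8 / 2 = 4.

4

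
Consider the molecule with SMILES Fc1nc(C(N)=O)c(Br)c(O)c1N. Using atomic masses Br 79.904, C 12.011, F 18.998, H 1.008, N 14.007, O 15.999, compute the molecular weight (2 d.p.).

First, the molecular formula is C6H5BrFN3O2 (counting implicit H from valence).
  Br: 1 × 79.904 = 79.904
  C: 6 × 12.011 = 72.066
  F: 1 × 18.998 = 18.998
  H: 5 × 1.008 = 5.040
  N: 3 × 14.007 = 42.021
  O: 2 × 15.999 = 31.998
Sum: 1×79.904 + 6×12.011 + 1×18.998 + 5×1.008 + 3×14.007 + 2×15.999 = 250.027 → 250.03 g/mol.

250.03 g/mol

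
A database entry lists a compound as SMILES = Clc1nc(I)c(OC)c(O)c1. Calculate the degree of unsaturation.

Molecular formula: C6H5ClINO2.
DoU = (2C + 2 + N − H − X) / 2, where X is the halogen count and O/S are ignored.
    = (2·6 + 2 + 1 − 5 − 2) / 2 = 8 / 2 = 4.

4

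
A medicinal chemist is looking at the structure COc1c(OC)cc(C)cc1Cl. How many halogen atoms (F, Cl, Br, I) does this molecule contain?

Halogen atoms appear at heavy-atom position 12 (1×Cl).
Other groups present: 2 ether.
Halogen count: 1.

1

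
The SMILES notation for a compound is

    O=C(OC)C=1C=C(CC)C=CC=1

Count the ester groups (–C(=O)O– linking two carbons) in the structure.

1

The ester motif appears at heavy-atom position 2 in the SMILES.
Ester count: 1.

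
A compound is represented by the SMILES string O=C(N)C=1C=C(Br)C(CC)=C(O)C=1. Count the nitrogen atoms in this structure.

1

Scan the SMILES for N atoms (remember two-letter symbols like Cl and Br are single atoms).
Nitrogen count: 1.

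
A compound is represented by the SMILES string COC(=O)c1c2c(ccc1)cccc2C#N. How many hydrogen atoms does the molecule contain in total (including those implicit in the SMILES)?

9

Walk through each heavy atom and fill implicit hydrogens from standard valence (C 4, N 3, O 2, S 2, halogen 1); for lowercase aromatic atoms, an aromatic c carries 1 H when it has two neighbours and 0 H with three, and aromatic n carries 0 H:
  atom 1: C, bond orders sum to 1 (valence 4) → 3 H
  atom 2: O, bond orders sum to 2 (valence 2) → 0 H
  atom 3: C, bond orders sum to 4 (valence 4) → 0 H
  atom 4: O, bond orders sum to 2 (valence 2) → 0 H
  atom 5: aromatic c, 3 neighbours → 0 H
  atom 6: aromatic c, 3 neighbours → 0 H
  atom 7: aromatic c, 3 neighbours → 0 H
  atom 8: aromatic c, 2 neighbours → 1 H
  atom 9: aromatic c, 2 neighbours → 1 H
  atom 10: aromatic c, 2 neighbours → 1 H
  atom 11: aromatic c, 2 neighbours → 1 H
  atom 12: aromatic c, 2 neighbours → 1 H
  atom 13: aromatic c, 2 neighbours → 1 H
  atom 14: aromatic c, 3 neighbours → 0 H
  atom 15: C, bond orders sum to 4 (valence 4) → 0 H
  atom 16: N, bond orders sum to 3 (valence 3) → 0 H
Total hydrogens: 9.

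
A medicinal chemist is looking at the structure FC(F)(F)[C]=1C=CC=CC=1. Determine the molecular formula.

Walk through each heavy atom and fill implicit hydrogens from standard valence (C 4, N 3, O 2, S 2, halogen 1):
  atom 1: F (halogen, monovalent) → 0 H
  atom 2: C, bond orders sum to 4 (valence 4) → 0 H
  atom 3: F (halogen, monovalent) → 0 H
  atom 4: F (halogen, monovalent) → 0 H
  atom 5: C with explicit H count 0
  atom 6: C, bond orders sum to 3 (valence 4) → 1 H
  atom 7: C, bond orders sum to 3 (valence 4) → 1 H
  atom 8: C, bond orders sum to 3 (valence 4) → 1 H
  atom 9: C, bond orders sum to 3 (valence 4) → 1 H
  atom 10: C, bond orders sum to 3 (valence 4) → 1 H
Totals → C:7, H:5, F:3.
In Hill order: C7H5F3.

C7H5F3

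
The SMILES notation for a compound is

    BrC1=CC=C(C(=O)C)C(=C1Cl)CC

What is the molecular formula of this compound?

Walk through each heavy atom and fill implicit hydrogens from standard valence (C 4, N 3, O 2, S 2, halogen 1):
  atom 1: Br (halogen, monovalent) → 0 H
  atom 2: C, bond orders sum to 4 (valence 4) → 0 H
  atom 3: C, bond orders sum to 3 (valence 4) → 1 H
  atom 4: C, bond orders sum to 3 (valence 4) → 1 H
  atom 5: C, bond orders sum to 4 (valence 4) → 0 H
  atom 6: C, bond orders sum to 4 (valence 4) → 0 H
  atom 7: O, bond orders sum to 2 (valence 2) → 0 H
  atom 8: C, bond orders sum to 1 (valence 4) → 3 H
  atom 9: C, bond orders sum to 4 (valence 4) → 0 H
  atom 10: C, bond orders sum to 4 (valence 4) → 0 H
  atom 11: Cl (halogen, monovalent) → 0 H
  atom 12: C, bond orders sum to 2 (valence 4) → 2 H
  atom 13: C, bond orders sum to 1 (valence 4) → 3 H
Totals → C:10, H:10, Br:1, Cl:1, O:1.

C10H10BrClO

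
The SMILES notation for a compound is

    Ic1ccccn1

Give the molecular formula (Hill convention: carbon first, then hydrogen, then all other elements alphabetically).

C5H4IN

Walk through each heavy atom and fill implicit hydrogens from standard valence (C 4, N 3, O 2, S 2, halogen 1); for lowercase aromatic atoms, an aromatic c carries 1 H when it has two neighbours and 0 H with three, and aromatic n carries 0 H:
  atom 1: I (halogen, monovalent) → 0 H
  atom 2: aromatic c, 3 neighbours → 0 H
  atom 3: aromatic c, 2 neighbours → 1 H
  atom 4: aromatic c, 2 neighbours → 1 H
  atom 5: aromatic c, 2 neighbours → 1 H
  atom 6: aromatic c, 2 neighbours → 1 H
  atom 7: aromatic n, 2 neighbours → 0 H
Totals → C:5, H:4, I:1, N:1.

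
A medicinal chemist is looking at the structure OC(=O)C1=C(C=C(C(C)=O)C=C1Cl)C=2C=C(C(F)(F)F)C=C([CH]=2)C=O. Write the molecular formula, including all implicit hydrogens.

C17H10ClF3O4

Walk through each heavy atom and fill implicit hydrogens from standard valence (C 4, N 3, O 2, S 2, halogen 1):
  atom 1: O, bond orders sum to 1 (valence 2) → 1 H
  atom 2: C, bond orders sum to 4 (valence 4) → 0 H
  atom 3: O, bond orders sum to 2 (valence 2) → 0 H
  atom 4: C, bond orders sum to 4 (valence 4) → 0 H
  atom 5: C, bond orders sum to 4 (valence 4) → 0 H
  atom 6: C, bond orders sum to 3 (valence 4) → 1 H
  atom 7: C, bond orders sum to 4 (valence 4) → 0 H
  atom 8: C, bond orders sum to 4 (valence 4) → 0 H
  atom 9: C, bond orders sum to 1 (valence 4) → 3 H
  atom 10: O, bond orders sum to 2 (valence 2) → 0 H
  atom 11: C, bond orders sum to 3 (valence 4) → 1 H
  atom 12: C, bond orders sum to 4 (valence 4) → 0 H
  atom 13: Cl (halogen, monovalent) → 0 H
  atom 14: C, bond orders sum to 4 (valence 4) → 0 H
  atom 15: C, bond orders sum to 3 (valence 4) → 1 H
  atom 16: C, bond orders sum to 4 (valence 4) → 0 H
  atom 17: C, bond orders sum to 4 (valence 4) → 0 H
  atom 18: F (halogen, monovalent) → 0 H
  atom 19: F (halogen, monovalent) → 0 H
  atom 20: F (halogen, monovalent) → 0 H
  atom 21: C, bond orders sum to 3 (valence 4) → 1 H
  atom 22: C, bond orders sum to 4 (valence 4) → 0 H
  atom 23: C with explicit H count 1
  atom 24: C, bond orders sum to 3 (valence 4) → 1 H
  atom 25: O, bond orders sum to 2 (valence 2) → 0 H
Totals → C:17, H:10, Cl:1, F:3, O:4.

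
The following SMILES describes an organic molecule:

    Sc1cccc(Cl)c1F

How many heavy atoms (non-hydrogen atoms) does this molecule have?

9

Every atom symbol written in the SMILES (organic subset) is one heavy atom; implicit H are not written.
Heavy atoms by element → C:6, Cl:1, F:1, S:1.
Total: 9.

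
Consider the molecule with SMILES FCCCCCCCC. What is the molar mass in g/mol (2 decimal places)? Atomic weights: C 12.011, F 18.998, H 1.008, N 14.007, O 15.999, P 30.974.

132.22 g/mol

First, the molecular formula is C8H17F (counting implicit H from valence).
  C: 8 × 12.011 = 96.088
  F: 1 × 18.998 = 18.998
  H: 17 × 1.008 = 17.136
Sum: 8×12.011 + 1×18.998 + 17×1.008 = 132.222 → 132.22 g/mol.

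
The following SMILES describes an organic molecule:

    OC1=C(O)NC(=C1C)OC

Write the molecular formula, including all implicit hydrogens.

C6H9NO3

Walk through each heavy atom and fill implicit hydrogens from standard valence (C 4, N 3, O 2, S 2, halogen 1):
  atom 1: O, bond orders sum to 1 (valence 2) → 1 H
  atom 2: C, bond orders sum to 4 (valence 4) → 0 H
  atom 3: C, bond orders sum to 4 (valence 4) → 0 H
  atom 4: O, bond orders sum to 1 (valence 2) → 1 H
  atom 5: N, bond orders sum to 2 (valence 3) → 1 H
  atom 6: C, bond orders sum to 4 (valence 4) → 0 H
  atom 7: C, bond orders sum to 4 (valence 4) → 0 H
  atom 8: C, bond orders sum to 1 (valence 4) → 3 H
  atom 9: O, bond orders sum to 2 (valence 2) → 0 H
  atom 10: C, bond orders sum to 1 (valence 4) → 3 H
Totals → C:6, H:9, N:1, O:3.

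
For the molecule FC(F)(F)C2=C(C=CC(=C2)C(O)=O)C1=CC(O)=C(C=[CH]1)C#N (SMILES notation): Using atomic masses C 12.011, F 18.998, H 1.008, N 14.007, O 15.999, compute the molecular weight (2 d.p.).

307.23 g/mol

First, the molecular formula is C15H8F3NO3 (counting implicit H from valence).
  C: 15 × 12.011 = 180.165
  F: 3 × 18.998 = 56.994
  H: 8 × 1.008 = 8.064
  N: 1 × 14.007 = 14.007
  O: 3 × 15.999 = 47.997
Sum: 15×12.011 + 3×18.998 + 8×1.008 + 1×14.007 + 3×15.999 = 307.227 → 307.23 g/mol.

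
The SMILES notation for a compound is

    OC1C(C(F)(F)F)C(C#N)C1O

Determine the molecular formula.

C6H6F3NO2

Walk through each heavy atom and fill implicit hydrogens from standard valence (C 4, N 3, O 2, S 2, halogen 1):
  atom 1: O, bond orders sum to 1 (valence 2) → 1 H
  atom 2: C, bond orders sum to 3 (valence 4) → 1 H
  atom 3: C, bond orders sum to 3 (valence 4) → 1 H
  atom 4: C, bond orders sum to 4 (valence 4) → 0 H
  atom 5: F (halogen, monovalent) → 0 H
  atom 6: F (halogen, monovalent) → 0 H
  atom 7: F (halogen, monovalent) → 0 H
  atom 8: C, bond orders sum to 3 (valence 4) → 1 H
  atom 9: C, bond orders sum to 4 (valence 4) → 0 H
  atom 10: N, bond orders sum to 3 (valence 3) → 0 H
  atom 11: C, bond orders sum to 3 (valence 4) → 1 H
  atom 12: O, bond orders sum to 1 (valence 2) → 1 H
Totals → C:6, H:6, F:3, N:1, O:2.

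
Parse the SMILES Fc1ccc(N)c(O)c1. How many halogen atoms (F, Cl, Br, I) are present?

1

Halogen atoms appear at heavy-atom position 1 (1×F).
Other groups present: 1 hydroxyl, 1 primary amine.
Halogen count: 1.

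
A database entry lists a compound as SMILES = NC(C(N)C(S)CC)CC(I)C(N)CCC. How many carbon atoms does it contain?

Count every carbon token in the SMILES (each C, including those in ring-closure positions and inside branches).
Carbon count: 11.

11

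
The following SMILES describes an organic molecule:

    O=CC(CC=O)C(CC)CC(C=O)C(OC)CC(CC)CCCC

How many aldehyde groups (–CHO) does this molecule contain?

3

The aldehyde motif appears at heavy-atom positions 2, 5, 12 in the SMILES.
Other groups present: 1 ether.
Aldehyde count: 3.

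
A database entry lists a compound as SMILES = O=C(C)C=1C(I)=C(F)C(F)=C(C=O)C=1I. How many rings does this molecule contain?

1

In SMILES, each pair of matching ring-closure digits denotes one ring-closing bond; the number of such bonds equals the number of independent rings.
Ring-closure bonds here: 1.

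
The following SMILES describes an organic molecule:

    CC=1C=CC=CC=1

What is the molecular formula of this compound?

C7H8

Walk through each heavy atom and fill implicit hydrogens from standard valence (C 4, N 3, O 2, S 2, halogen 1):
  atom 1: C, bond orders sum to 1 (valence 4) → 3 H
  atom 2: C, bond orders sum to 4 (valence 4) → 0 H
  atom 3: C, bond orders sum to 3 (valence 4) → 1 H
  atom 4: C, bond orders sum to 3 (valence 4) → 1 H
  atom 5: C, bond orders sum to 3 (valence 4) → 1 H
  atom 6: C, bond orders sum to 3 (valence 4) → 1 H
  atom 7: C, bond orders sum to 3 (valence 4) → 1 H
Totals → C:7, H:8.
In Hill order: C7H8.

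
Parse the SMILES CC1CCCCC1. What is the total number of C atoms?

Count every carbon token in the SMILES (each C, including those in ring-closure positions and inside branches).
Carbon count: 7.

7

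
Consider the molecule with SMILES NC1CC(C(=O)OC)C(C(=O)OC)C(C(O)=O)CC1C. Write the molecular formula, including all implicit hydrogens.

C13H21NO6

Walk through each heavy atom and fill implicit hydrogens from standard valence (C 4, N 3, O 2, S 2, halogen 1):
  atom 1: N, bond orders sum to 1 (valence 3) → 2 H
  atom 2: C, bond orders sum to 3 (valence 4) → 1 H
  atom 3: C, bond orders sum to 2 (valence 4) → 2 H
  atom 4: C, bond orders sum to 3 (valence 4) → 1 H
  atom 5: C, bond orders sum to 4 (valence 4) → 0 H
  atom 6: O, bond orders sum to 2 (valence 2) → 0 H
  atom 7: O, bond orders sum to 2 (valence 2) → 0 H
  atom 8: C, bond orders sum to 1 (valence 4) → 3 H
  atom 9: C, bond orders sum to 3 (valence 4) → 1 H
  atom 10: C, bond orders sum to 4 (valence 4) → 0 H
  atom 11: O, bond orders sum to 2 (valence 2) → 0 H
  atom 12: O, bond orders sum to 2 (valence 2) → 0 H
  atom 13: C, bond orders sum to 1 (valence 4) → 3 H
  atom 14: C, bond orders sum to 3 (valence 4) → 1 H
  atom 15: C, bond orders sum to 4 (valence 4) → 0 H
  atom 16: O, bond orders sum to 1 (valence 2) → 1 H
  atom 17: O, bond orders sum to 2 (valence 2) → 0 H
  atom 18: C, bond orders sum to 2 (valence 4) → 2 H
  atom 19: C, bond orders sum to 3 (valence 4) → 1 H
  atom 20: C, bond orders sum to 1 (valence 4) → 3 H
Totals → C:13, H:21, N:1, O:6.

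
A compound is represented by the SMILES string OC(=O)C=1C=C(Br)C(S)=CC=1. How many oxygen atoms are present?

2

Scan the SMILES for O atoms (remember two-letter symbols like Cl and Br are single atoms).
Oxygen count: 2.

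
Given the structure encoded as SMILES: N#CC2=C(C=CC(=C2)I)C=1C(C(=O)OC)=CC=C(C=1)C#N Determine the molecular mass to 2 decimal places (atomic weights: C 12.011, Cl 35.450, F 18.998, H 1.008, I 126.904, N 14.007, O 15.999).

388.16 g/mol

First, the molecular formula is C16H9IN2O2 (counting implicit H from valence).
  C: 16 × 12.011 = 192.176
  H: 9 × 1.008 = 9.072
  I: 1 × 126.904 = 126.904
  N: 2 × 14.007 = 28.014
  O: 2 × 15.999 = 31.998
Sum: 16×12.011 + 9×1.008 + 1×126.904 + 2×14.007 + 2×15.999 = 388.164 → 388.16 g/mol.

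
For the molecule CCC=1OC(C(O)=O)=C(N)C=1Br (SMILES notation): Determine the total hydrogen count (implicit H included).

8

Walk through each heavy atom and fill implicit hydrogens from standard valence (C 4, N 3, O 2, S 2, halogen 1):
  atom 1: C, bond orders sum to 1 (valence 4) → 3 H
  atom 2: C, bond orders sum to 2 (valence 4) → 2 H
  atom 3: C, bond orders sum to 4 (valence 4) → 0 H
  atom 4: O, bond orders sum to 2 (valence 2) → 0 H
  atom 5: C, bond orders sum to 4 (valence 4) → 0 H
  atom 6: C, bond orders sum to 4 (valence 4) → 0 H
  atom 7: O, bond orders sum to 1 (valence 2) → 1 H
  atom 8: O, bond orders sum to 2 (valence 2) → 0 H
  atom 9: C, bond orders sum to 4 (valence 4) → 0 H
  atom 10: N, bond orders sum to 1 (valence 3) → 2 H
  atom 11: C, bond orders sum to 4 (valence 4) → 0 H
  atom 12: Br (halogen, monovalent) → 0 H
Total hydrogens: 8.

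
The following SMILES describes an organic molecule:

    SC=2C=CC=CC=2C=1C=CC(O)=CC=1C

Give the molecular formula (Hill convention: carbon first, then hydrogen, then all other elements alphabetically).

Walk through each heavy atom and fill implicit hydrogens from standard valence (C 4, N 3, O 2, S 2, halogen 1):
  atom 1: S, bond orders sum to 1 (valence 2) → 1 H
  atom 2: C, bond orders sum to 4 (valence 4) → 0 H
  atom 3: C, bond orders sum to 3 (valence 4) → 1 H
  atom 4: C, bond orders sum to 3 (valence 4) → 1 H
  atom 5: C, bond orders sum to 3 (valence 4) → 1 H
  atom 6: C, bond orders sum to 3 (valence 4) → 1 H
  atom 7: C, bond orders sum to 4 (valence 4) → 0 H
  atom 8: C, bond orders sum to 4 (valence 4) → 0 H
  atom 9: C, bond orders sum to 3 (valence 4) → 1 H
  atom 10: C, bond orders sum to 3 (valence 4) → 1 H
  atom 11: C, bond orders sum to 4 (valence 4) → 0 H
  atom 12: O, bond orders sum to 1 (valence 2) → 1 H
  atom 13: C, bond orders sum to 3 (valence 4) → 1 H
  atom 14: C, bond orders sum to 4 (valence 4) → 0 H
  atom 15: C, bond orders sum to 1 (valence 4) → 3 H
Totals → C:13, H:12, O:1, S:1.

C13H12OS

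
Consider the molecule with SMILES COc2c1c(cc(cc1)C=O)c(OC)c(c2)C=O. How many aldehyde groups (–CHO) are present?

The aldehyde motif appears at heavy-atom positions 10, 17 in the SMILES.
Other groups present: 2 ether.
Aldehyde count: 2.

2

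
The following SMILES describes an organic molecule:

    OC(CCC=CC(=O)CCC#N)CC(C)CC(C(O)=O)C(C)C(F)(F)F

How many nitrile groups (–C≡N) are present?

The nitrile motif appears at heavy-atom position 11 in the SMILES.
Other groups present: 1 alkene, 1 carboxylic acid, 1 hydroxyl, 1 ketone.
Nitrile count: 1.

1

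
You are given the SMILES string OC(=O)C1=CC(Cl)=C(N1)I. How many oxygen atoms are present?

2

Scan the SMILES for O atoms (remember two-letter symbols like Cl and Br are single atoms).
Oxygen count: 2.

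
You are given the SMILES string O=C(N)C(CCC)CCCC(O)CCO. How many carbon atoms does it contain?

11

Count every carbon token in the SMILES (each C, including those in ring-closure positions and inside branches).
Carbon count: 11.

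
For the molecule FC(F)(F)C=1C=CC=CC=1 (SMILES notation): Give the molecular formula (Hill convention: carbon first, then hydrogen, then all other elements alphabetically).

Walk through each heavy atom and fill implicit hydrogens from standard valence (C 4, N 3, O 2, S 2, halogen 1):
  atom 1: F (halogen, monovalent) → 0 H
  atom 2: C, bond orders sum to 4 (valence 4) → 0 H
  atom 3: F (halogen, monovalent) → 0 H
  atom 4: F (halogen, monovalent) → 0 H
  atom 5: C, bond orders sum to 4 (valence 4) → 0 H
  atom 6: C, bond orders sum to 3 (valence 4) → 1 H
  atom 7: C, bond orders sum to 3 (valence 4) → 1 H
  atom 8: C, bond orders sum to 3 (valence 4) → 1 H
  atom 9: C, bond orders sum to 3 (valence 4) → 1 H
  atom 10: C, bond orders sum to 3 (valence 4) → 1 H
Totals → C:7, H:5, F:3.

C7H5F3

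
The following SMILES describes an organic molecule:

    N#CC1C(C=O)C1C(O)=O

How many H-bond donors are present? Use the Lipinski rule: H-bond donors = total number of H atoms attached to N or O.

Donors: find every N or O and count the H atoms it carries.
  atom 1 (N): bond orders sum to 3 → 0 H
  atom 6 (O): bond orders sum to 2 → 0 H
  atom 9 (O): bond orders sum to 1 → 1 H
  atom 10 (O): bond orders sum to 2 → 0 H
Lipinski HBD = 1.

1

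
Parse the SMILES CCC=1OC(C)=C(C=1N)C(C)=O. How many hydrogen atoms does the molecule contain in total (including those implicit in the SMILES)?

13

Walk through each heavy atom and fill implicit hydrogens from standard valence (C 4, N 3, O 2, S 2, halogen 1):
  atom 1: C, bond orders sum to 1 (valence 4) → 3 H
  atom 2: C, bond orders sum to 2 (valence 4) → 2 H
  atom 3: C, bond orders sum to 4 (valence 4) → 0 H
  atom 4: O, bond orders sum to 2 (valence 2) → 0 H
  atom 5: C, bond orders sum to 4 (valence 4) → 0 H
  atom 6: C, bond orders sum to 1 (valence 4) → 3 H
  atom 7: C, bond orders sum to 4 (valence 4) → 0 H
  atom 8: C, bond orders sum to 4 (valence 4) → 0 H
  atom 9: N, bond orders sum to 1 (valence 3) → 2 H
  atom 10: C, bond orders sum to 4 (valence 4) → 0 H
  atom 11: C, bond orders sum to 1 (valence 4) → 3 H
  atom 12: O, bond orders sum to 2 (valence 2) → 0 H
Total hydrogens: 13.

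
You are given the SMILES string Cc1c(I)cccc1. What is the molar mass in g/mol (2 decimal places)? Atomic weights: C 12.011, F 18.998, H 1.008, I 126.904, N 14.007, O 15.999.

First, the molecular formula is C7H7I (counting implicit H from valence).
  C: 7 × 12.011 = 84.077
  H: 7 × 1.008 = 7.056
  I: 1 × 126.904 = 126.904
Sum: 7×12.011 + 7×1.008 + 1×126.904 = 218.037 → 218.04 g/mol.

218.04 g/mol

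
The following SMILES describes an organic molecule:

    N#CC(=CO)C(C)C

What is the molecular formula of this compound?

C6H9NO

Walk through each heavy atom and fill implicit hydrogens from standard valence (C 4, N 3, O 2, S 2, halogen 1):
  atom 1: N, bond orders sum to 3 (valence 3) → 0 H
  atom 2: C, bond orders sum to 4 (valence 4) → 0 H
  atom 3: C, bond orders sum to 4 (valence 4) → 0 H
  atom 4: C, bond orders sum to 3 (valence 4) → 1 H
  atom 5: O, bond orders sum to 1 (valence 2) → 1 H
  atom 6: C, bond orders sum to 3 (valence 4) → 1 H
  atom 7: C, bond orders sum to 1 (valence 4) → 3 H
  atom 8: C, bond orders sum to 1 (valence 4) → 3 H
Totals → C:6, H:9, N:1, O:1.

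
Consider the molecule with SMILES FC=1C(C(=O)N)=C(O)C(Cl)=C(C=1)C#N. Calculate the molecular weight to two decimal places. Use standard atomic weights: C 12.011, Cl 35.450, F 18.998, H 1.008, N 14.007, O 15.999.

214.58 g/mol

First, the molecular formula is C8H4ClFN2O2 (counting implicit H from valence).
  C: 8 × 12.011 = 96.088
  Cl: 1 × 35.450 = 35.450
  F: 1 × 18.998 = 18.998
  H: 4 × 1.008 = 4.032
  N: 2 × 14.007 = 28.014
  O: 2 × 15.999 = 31.998
Sum: 8×12.011 + 1×35.450 + 1×18.998 + 4×1.008 + 2×14.007 + 2×15.999 = 214.580 → 214.58 g/mol.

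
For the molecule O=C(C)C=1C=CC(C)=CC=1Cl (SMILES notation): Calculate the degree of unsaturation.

Molecular formula: C9H9ClO.
DoU = (2C + 2 + N − H − X) / 2, where X is the halogen count and O/S are ignored.
    = (2·9 + 2 + 0 − 9 − 1) / 2 = 10 / 2 = 5.

5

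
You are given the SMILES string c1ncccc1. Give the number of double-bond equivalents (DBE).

Molecular formula: C5H5N.
DoU = (2C + 2 + N − H − X) / 2, where X is the halogen count and O/S are ignored.
    = (2·5 + 2 + 1 − 5 − 0) / 2 = 8 / 2 = 4.

4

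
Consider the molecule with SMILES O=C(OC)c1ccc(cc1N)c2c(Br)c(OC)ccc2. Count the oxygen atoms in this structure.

3

Scan the SMILES for O atoms (remember two-letter symbols like Cl and Br are single atoms).
Oxygen count: 3.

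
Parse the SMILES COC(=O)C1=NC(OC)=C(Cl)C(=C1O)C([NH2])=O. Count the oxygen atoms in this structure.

5

Scan the SMILES for O atoms (remember two-letter symbols like Cl and Br are single atoms).
Oxygen count: 5.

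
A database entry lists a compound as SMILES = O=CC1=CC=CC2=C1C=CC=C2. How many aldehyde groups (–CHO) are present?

The aldehyde motif appears at heavy-atom position 2 in the SMILES.
Aldehyde count: 1.

1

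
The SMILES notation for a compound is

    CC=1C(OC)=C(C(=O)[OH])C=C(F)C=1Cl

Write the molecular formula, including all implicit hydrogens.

C9H8ClFO3

Walk through each heavy atom and fill implicit hydrogens from standard valence (C 4, N 3, O 2, S 2, halogen 1):
  atom 1: C, bond orders sum to 1 (valence 4) → 3 H
  atom 2: C, bond orders sum to 4 (valence 4) → 0 H
  atom 3: C, bond orders sum to 4 (valence 4) → 0 H
  atom 4: O, bond orders sum to 2 (valence 2) → 0 H
  atom 5: C, bond orders sum to 1 (valence 4) → 3 H
  atom 6: C, bond orders sum to 4 (valence 4) → 0 H
  atom 7: C, bond orders sum to 4 (valence 4) → 0 H
  atom 8: O, bond orders sum to 2 (valence 2) → 0 H
  atom 9: O with explicit H count 1
  atom 10: C, bond orders sum to 3 (valence 4) → 1 H
  atom 11: C, bond orders sum to 4 (valence 4) → 0 H
  atom 12: F (halogen, monovalent) → 0 H
  atom 13: C, bond orders sum to 4 (valence 4) → 0 H
  atom 14: Cl (halogen, monovalent) → 0 H
Totals → C:9, H:8, Cl:1, F:1, O:3.
In Hill order: C9H8ClFO3.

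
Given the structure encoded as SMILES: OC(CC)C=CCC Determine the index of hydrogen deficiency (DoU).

Degree of unsaturation = (number of rings) + (number of π bonds).
Ring closures in the SMILES: 0.
π bonds: 1 double bond (each 1 DoU) → 1 DoU from unsaturation.
Total DoU = 0 + 1 = 1.

1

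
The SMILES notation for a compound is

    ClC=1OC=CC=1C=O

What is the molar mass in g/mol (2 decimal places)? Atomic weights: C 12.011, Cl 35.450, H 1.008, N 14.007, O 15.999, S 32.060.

First, the molecular formula is C5H3ClO2 (counting implicit H from valence).
  C: 5 × 12.011 = 60.055
  Cl: 1 × 35.450 = 35.450
  H: 3 × 1.008 = 3.024
  O: 2 × 15.999 = 31.998
Sum: 5×12.011 + 1×35.450 + 3×1.008 + 2×15.999 = 130.527 → 130.53 g/mol.

130.53 g/mol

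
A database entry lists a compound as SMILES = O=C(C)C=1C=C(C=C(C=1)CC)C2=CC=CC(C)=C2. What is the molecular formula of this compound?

Walk through each heavy atom and fill implicit hydrogens from standard valence (C 4, N 3, O 2, S 2, halogen 1):
  atom 1: O, bond orders sum to 2 (valence 2) → 0 H
  atom 2: C, bond orders sum to 4 (valence 4) → 0 H
  atom 3: C, bond orders sum to 1 (valence 4) → 3 H
  atom 4: C, bond orders sum to 4 (valence 4) → 0 H
  atom 5: C, bond orders sum to 3 (valence 4) → 1 H
  atom 6: C, bond orders sum to 4 (valence 4) → 0 H
  atom 7: C, bond orders sum to 3 (valence 4) → 1 H
  atom 8: C, bond orders sum to 4 (valence 4) → 0 H
  atom 9: C, bond orders sum to 3 (valence 4) → 1 H
  atom 10: C, bond orders sum to 2 (valence 4) → 2 H
  atom 11: C, bond orders sum to 1 (valence 4) → 3 H
  atom 12: C, bond orders sum to 4 (valence 4) → 0 H
  atom 13: C, bond orders sum to 3 (valence 4) → 1 H
  atom 14: C, bond orders sum to 3 (valence 4) → 1 H
  atom 15: C, bond orders sum to 3 (valence 4) → 1 H
  atom 16: C, bond orders sum to 4 (valence 4) → 0 H
  atom 17: C, bond orders sum to 1 (valence 4) → 3 H
  atom 18: C, bond orders sum to 3 (valence 4) → 1 H
Totals → C:17, H:18, O:1.

C17H18O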